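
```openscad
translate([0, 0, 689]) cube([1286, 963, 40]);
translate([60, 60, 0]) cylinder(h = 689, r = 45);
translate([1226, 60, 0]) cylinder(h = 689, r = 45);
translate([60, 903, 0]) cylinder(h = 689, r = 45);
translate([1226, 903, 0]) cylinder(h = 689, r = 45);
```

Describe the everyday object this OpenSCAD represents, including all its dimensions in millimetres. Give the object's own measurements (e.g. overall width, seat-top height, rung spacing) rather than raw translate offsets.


A rectangular dining table. The top is 1286×963×40 mm with its upper surface at z = 729 mm. It stands on four round legs of 90 mm diameter, each leg's bounding box inset 15 mm from the nearest pair of top edges, running from the floor to the underside of the top.


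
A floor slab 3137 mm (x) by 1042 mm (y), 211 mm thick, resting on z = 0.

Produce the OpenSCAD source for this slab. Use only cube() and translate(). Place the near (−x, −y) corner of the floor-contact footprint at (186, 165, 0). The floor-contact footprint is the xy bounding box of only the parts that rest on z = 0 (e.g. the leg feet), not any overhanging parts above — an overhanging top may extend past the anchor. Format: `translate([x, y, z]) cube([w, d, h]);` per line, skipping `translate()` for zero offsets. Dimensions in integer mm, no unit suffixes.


translate([186, 165, 0]) cube([3137, 1042, 211]);


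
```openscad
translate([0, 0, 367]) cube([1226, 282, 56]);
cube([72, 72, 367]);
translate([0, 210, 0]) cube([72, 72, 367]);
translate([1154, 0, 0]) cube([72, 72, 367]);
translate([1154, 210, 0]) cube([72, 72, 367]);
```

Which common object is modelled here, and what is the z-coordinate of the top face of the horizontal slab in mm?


A bench. The seat-top height is 423 mm.

A long slab on four corner posts — a bench. The slab sits at z = 367 with thickness 56, so the top is 367 + 56 = 423 mm.


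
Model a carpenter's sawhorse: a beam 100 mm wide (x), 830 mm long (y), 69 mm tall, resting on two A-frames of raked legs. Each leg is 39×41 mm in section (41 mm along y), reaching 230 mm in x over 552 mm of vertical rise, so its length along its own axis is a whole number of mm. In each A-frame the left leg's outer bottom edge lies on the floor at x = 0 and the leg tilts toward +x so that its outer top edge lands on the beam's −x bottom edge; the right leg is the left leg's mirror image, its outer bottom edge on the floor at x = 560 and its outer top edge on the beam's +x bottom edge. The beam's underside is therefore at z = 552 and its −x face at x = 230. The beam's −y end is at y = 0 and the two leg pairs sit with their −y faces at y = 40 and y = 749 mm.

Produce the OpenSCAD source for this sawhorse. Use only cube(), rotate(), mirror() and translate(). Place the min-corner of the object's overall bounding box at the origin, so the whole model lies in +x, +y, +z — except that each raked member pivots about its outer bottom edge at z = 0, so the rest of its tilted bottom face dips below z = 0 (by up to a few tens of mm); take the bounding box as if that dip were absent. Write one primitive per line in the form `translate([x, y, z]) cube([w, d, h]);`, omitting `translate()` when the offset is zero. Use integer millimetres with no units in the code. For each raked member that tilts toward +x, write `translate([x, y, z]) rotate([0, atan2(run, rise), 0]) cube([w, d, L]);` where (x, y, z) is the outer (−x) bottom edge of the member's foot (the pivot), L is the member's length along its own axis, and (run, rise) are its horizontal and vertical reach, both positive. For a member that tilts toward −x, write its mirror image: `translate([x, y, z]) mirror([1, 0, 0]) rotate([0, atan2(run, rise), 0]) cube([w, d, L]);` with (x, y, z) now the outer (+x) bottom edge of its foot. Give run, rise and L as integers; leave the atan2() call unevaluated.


translate([230, 0, 552]) cube([100, 830, 69]);
translate([0, 40, 0]) rotate([0, atan2(230, 552), 0]) cube([39, 41, 598]);
translate([560, 40, 0]) mirror([1, 0, 0]) rotate([0, atan2(230, 552), 0]) cube([39, 41, 598]);
translate([0, 749, 0]) rotate([0, atan2(230, 552), 0]) cube([39, 41, 598]);
translate([560, 749, 0]) mirror([1, 0, 0]) rotate([0, atan2(230, 552), 0]) cube([39, 41, 598]);


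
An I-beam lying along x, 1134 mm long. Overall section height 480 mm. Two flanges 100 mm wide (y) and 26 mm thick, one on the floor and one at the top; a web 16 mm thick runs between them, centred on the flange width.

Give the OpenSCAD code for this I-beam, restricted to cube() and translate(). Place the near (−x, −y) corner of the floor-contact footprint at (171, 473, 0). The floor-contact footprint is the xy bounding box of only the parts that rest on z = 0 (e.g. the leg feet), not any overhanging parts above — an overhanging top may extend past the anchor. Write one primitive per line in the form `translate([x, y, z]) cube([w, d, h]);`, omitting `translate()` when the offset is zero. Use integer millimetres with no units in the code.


translate([171, 473, 0]) cube([1134, 100, 26]);
translate([171, 515, 26]) cube([1134, 16, 428]);
translate([171, 473, 454]) cube([1134, 100, 26]);


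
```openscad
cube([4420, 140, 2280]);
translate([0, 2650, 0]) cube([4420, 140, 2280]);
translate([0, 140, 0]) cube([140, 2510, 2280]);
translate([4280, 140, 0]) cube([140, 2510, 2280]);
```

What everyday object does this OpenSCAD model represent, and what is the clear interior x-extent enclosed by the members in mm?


A house (or room) frame. The interior width is 4140 mm.

Four 2280 mm walls enclosing a rectangle with no floor or roof — a room or house frame. Outside width is 4420 mm and wall thickness is 140 mm, so the interior width is 4420 − 2 × 140 = 4140 mm.


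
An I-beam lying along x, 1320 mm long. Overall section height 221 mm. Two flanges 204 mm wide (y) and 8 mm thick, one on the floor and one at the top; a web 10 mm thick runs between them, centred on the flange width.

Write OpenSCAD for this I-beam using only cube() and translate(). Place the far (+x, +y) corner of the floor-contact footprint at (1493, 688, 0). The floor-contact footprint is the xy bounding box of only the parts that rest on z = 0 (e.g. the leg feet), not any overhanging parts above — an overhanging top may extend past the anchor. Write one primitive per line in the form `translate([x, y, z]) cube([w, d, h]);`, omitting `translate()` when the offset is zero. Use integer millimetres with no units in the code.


translate([173, 484, 0]) cube([1320, 204, 8]);
translate([173, 581, 8]) cube([1320, 10, 205]);
translate([173, 484, 213]) cube([1320, 204, 8]);


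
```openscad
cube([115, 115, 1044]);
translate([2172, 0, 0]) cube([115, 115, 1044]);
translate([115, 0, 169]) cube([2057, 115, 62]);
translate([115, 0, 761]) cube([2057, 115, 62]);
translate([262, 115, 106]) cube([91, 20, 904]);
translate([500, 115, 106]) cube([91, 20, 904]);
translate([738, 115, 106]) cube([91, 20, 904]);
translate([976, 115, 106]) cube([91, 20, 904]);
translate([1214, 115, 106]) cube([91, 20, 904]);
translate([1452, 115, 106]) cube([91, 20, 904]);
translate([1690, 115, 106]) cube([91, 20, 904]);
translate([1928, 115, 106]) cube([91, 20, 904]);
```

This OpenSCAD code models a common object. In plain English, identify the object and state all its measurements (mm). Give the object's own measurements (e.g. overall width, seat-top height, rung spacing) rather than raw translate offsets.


A fence section. Two 115×115 mm posts, 1044 mm tall, stand on the floor with a clear span of 2057 mm between their inner faces. Two horizontal rails of 115×62 mm section span the gap between the posts with their undersides at z = 169 mm and z = 761 mm, flush with the posts' −y face. 8 pickets, each 91 mm wide, 20 mm thick and 904 mm tall, are fixed to the +y face of the rails with their bottoms at z = 106 mm, spaced across the span with a 147 mm gap after the −x post and between neighbouring pickets, with 153 mm left before the +x post.


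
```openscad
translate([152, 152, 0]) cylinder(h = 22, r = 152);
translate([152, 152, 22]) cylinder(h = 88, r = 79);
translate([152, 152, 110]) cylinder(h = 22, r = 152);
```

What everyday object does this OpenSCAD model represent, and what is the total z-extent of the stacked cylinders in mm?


A spool. The overall height is 132 mm.

Three coaxial cylinders, large–small–large — a spool. Two 22 mm flanges and a 88 mm core give 22 + 88 + 22 = 132 mm.


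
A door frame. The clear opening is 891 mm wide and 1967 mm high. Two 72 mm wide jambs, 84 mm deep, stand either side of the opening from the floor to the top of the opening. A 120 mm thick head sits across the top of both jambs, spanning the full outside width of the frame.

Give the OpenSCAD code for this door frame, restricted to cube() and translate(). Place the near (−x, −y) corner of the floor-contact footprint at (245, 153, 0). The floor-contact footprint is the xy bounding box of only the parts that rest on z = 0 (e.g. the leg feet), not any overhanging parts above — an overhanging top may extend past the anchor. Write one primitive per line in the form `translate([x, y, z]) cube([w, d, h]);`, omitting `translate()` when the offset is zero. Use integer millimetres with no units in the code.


translate([245, 153, 0]) cube([72, 84, 1967]);
translate([1208, 153, 0]) cube([72, 84, 1967]);
translate([245, 153, 1967]) cube([1035, 84, 120]);


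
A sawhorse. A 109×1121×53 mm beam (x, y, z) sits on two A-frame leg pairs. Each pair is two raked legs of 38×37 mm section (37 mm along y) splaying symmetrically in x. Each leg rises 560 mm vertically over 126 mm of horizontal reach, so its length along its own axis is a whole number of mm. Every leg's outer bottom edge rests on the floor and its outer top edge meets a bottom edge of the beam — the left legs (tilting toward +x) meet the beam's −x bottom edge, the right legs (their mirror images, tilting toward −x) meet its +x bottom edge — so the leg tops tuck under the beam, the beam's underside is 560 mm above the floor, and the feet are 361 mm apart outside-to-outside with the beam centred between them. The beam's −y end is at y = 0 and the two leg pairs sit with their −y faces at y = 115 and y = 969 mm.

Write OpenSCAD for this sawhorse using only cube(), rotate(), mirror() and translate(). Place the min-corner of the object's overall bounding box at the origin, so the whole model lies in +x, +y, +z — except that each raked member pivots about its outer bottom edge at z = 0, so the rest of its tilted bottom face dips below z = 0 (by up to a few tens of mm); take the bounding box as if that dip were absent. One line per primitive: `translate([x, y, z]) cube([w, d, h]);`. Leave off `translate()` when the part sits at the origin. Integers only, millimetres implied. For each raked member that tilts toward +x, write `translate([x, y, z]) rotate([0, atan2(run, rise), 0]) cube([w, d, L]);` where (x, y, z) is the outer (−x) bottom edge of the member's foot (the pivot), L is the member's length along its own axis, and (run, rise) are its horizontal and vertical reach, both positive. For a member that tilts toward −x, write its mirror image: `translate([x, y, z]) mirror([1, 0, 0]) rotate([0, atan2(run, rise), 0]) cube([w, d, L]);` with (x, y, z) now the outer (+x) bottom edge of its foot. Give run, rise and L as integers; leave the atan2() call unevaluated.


translate([126, 0, 560]) cube([109, 1121, 53]);
translate([0, 115, 0]) rotate([0, atan2(126, 560), 0]) cube([38, 37, 574]);
translate([361, 115, 0]) mirror([1, 0, 0]) rotate([0, atan2(126, 560), 0]) cube([38, 37, 574]);
translate([0, 969, 0]) rotate([0, atan2(126, 560), 0]) cube([38, 37, 574]);
translate([361, 969, 0]) mirror([1, 0, 0]) rotate([0, atan2(126, 560), 0]) cube([38, 37, 574]);


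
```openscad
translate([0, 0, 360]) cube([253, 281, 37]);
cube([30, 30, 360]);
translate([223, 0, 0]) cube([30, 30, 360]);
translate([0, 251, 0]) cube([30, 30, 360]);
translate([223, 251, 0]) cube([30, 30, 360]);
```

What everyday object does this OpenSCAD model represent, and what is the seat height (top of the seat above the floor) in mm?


A stool. The seat height is 397 mm.

A 253×281×37 slab at z = 360 on four corner posts — a stool. The seat top is 360 + 37 = 397 mm.


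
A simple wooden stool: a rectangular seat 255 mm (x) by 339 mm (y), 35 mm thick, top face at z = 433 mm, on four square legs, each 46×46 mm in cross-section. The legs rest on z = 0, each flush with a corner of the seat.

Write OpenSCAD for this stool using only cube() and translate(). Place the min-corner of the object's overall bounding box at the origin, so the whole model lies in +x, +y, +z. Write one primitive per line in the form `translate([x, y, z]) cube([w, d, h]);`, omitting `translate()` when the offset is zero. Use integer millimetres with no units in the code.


// leg_h = 433 - 35 = 398
translate([0, 0, 398]) cube([255, 339, 35]);
cube([46, 46, 398]);
translate([209, 0, 0]) cube([46, 46, 398]);
translate([0, 293, 0]) cube([46, 46, 398]);
translate([209, 293, 0]) cube([46, 46, 398]);


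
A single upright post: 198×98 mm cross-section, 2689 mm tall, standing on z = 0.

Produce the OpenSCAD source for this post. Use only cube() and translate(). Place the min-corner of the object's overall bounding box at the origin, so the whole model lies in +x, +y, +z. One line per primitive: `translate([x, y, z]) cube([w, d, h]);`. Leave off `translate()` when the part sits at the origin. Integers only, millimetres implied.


cube([198, 98, 2689]);


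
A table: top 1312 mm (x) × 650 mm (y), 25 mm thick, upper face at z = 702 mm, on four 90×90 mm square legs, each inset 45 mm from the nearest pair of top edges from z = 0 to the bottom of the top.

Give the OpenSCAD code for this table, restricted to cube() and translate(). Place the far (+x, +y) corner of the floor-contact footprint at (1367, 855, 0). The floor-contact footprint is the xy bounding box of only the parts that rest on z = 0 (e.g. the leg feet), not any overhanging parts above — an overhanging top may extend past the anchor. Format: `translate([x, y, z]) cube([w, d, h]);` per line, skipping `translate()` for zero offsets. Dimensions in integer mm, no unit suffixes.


// leg_h = 702 - 25 = 677
translate([100, 250, 677]) cube([1312, 650, 25]);
translate([145, 295, 0]) cube([90, 90, 677]);
translate([1277, 295, 0]) cube([90, 90, 677]);
translate([145, 765, 0]) cube([90, 90, 677]);
translate([1277, 765, 0]) cube([90, 90, 677]);


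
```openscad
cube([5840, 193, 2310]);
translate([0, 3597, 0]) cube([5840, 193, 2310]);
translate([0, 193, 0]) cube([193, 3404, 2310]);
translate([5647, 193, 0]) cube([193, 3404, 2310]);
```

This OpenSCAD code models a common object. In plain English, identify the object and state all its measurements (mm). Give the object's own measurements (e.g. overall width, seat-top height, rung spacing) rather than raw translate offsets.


The wall frame of a small rectangular building: four walls, each 2310 mm tall and 193 mm thick, enclosing a footprint 5840 mm (x) by 3790 mm (y) outside-to-outside, with no floor or roof. The front and back walls (the −y and +y sides) span the full width; the two side walls fit between them.


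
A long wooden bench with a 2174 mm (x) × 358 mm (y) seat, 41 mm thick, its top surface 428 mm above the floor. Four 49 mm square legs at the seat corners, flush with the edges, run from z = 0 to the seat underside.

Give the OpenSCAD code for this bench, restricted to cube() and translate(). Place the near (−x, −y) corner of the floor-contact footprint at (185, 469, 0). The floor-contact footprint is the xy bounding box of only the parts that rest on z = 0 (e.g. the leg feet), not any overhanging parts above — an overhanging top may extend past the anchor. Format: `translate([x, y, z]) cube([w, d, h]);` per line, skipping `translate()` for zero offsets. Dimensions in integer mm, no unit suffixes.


// leg_h = 428 − 41 = 387
translate([185, 469, 387]) cube([2174, 358, 41]);
translate([185, 469, 0]) cube([49, 49, 387]);
translate([185, 778, 0]) cube([49, 49, 387]);
translate([2310, 469, 0]) cube([49, 49, 387]);
translate([2310, 778, 0]) cube([49, 49, 387]);


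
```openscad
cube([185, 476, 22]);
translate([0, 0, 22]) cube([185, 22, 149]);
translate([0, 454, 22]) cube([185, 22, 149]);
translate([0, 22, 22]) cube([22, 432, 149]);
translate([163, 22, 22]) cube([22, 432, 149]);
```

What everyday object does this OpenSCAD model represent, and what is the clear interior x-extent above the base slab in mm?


An open box. The internal width is 141 mm.

A 185×476 base slab with four walls standing on it — an open box. The base is 185 mm wide and the walls are 22 mm thick, so the internal width is 185 − 2 × 22 = 141 mm.


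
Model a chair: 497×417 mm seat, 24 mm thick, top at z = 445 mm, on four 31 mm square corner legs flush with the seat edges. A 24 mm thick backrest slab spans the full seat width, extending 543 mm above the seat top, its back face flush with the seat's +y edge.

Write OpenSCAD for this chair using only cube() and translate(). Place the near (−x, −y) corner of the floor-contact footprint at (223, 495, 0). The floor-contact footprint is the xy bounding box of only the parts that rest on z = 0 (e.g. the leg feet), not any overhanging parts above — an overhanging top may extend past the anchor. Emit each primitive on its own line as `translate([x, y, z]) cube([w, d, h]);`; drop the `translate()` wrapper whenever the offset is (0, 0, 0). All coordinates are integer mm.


// leg_h = 445 - 24 = 421
translate([223, 495, 421]) cube([497, 417, 24]);
translate([223, 495, 0]) cube([31, 31, 421]);
translate([689, 495, 0]) cube([31, 31, 421]);
translate([223, 881, 0]) cube([31, 31, 421]);
translate([689, 881, 0]) cube([31, 31, 421]);
translate([223, 888, 445]) cube([497, 24, 543]);


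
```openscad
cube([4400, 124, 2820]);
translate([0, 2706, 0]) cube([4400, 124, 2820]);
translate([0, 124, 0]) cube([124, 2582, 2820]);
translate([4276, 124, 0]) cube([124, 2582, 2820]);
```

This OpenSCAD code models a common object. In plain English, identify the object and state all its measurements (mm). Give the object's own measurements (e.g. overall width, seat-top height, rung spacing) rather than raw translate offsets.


The wall frame of a small rectangular building: four walls, each 2820 mm tall and 124 mm thick, enclosing a footprint 4400 mm (x) by 2830 mm (y) outside-to-outside, with no floor or roof. The front and back walls (the −y and +y sides) span the full width; the two side walls fit between them.


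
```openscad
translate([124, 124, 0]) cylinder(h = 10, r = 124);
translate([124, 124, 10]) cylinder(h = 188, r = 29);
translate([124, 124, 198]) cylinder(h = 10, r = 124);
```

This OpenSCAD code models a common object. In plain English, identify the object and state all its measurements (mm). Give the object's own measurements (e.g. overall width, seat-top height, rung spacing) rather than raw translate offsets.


A spool: two coaxial disc flanges of radius 124 mm and thickness 10 mm, joined by a core cylinder of radius 29 mm and height 188 mm. The lower flange rests on z = 0 and the three cylinders share a vertical axis.


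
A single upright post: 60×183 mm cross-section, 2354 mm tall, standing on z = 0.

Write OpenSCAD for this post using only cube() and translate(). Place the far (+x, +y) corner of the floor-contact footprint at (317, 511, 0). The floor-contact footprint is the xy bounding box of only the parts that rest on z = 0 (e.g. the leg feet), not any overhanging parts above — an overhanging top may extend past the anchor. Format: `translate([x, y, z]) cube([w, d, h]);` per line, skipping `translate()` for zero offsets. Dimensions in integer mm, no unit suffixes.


translate([257, 328, 0]) cube([60, 183, 2354]);


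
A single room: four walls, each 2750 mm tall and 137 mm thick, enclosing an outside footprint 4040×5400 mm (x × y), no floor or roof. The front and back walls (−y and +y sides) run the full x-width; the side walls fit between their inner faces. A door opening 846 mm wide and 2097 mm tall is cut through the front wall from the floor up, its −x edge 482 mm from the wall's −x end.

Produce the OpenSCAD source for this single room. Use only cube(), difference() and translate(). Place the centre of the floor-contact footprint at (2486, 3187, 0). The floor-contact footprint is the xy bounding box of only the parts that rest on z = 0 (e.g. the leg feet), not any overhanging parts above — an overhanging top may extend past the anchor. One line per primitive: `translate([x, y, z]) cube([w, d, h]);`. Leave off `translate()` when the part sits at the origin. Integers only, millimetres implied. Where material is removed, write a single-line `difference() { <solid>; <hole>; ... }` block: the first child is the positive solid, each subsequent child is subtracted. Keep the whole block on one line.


difference() { translate([466, 487, 0]) cube([4040, 137, 2750]); translate([948, 487, 0]) cube([846, 137, 2097]); }
translate([466, 5750, 0]) cube([4040, 137, 2750]);
translate([466, 624, 0]) cube([137, 5126, 2750]);
translate([4369, 624, 0]) cube([137, 5126, 2750]);


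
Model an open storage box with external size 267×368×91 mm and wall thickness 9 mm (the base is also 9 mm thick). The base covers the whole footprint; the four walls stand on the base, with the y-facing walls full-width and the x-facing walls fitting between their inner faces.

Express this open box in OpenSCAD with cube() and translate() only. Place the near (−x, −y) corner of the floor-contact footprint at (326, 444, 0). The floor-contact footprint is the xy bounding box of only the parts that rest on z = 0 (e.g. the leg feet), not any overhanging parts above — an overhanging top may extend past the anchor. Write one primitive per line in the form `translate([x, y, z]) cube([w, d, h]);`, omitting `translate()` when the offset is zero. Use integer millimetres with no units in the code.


translate([326, 444, 0]) cube([267, 368, 9]);
translate([326, 444, 9]) cube([267, 9, 82]);
translate([326, 803, 9]) cube([267, 9, 82]);
translate([326, 453, 9]) cube([9, 350, 82]);
translate([584, 453, 9]) cube([9, 350, 82]);


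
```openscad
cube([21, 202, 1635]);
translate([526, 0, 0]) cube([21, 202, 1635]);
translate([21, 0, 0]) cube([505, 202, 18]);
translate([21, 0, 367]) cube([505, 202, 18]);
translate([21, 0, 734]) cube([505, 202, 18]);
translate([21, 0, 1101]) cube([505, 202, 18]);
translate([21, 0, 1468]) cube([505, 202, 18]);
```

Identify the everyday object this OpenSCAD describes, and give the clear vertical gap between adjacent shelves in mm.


A bookshelf. The clear shelf gap is 349 mm.

Two tall side panels with 5 horizontal boards between them — a bookshelf. The first two shelf undersides are at z = 0 and z = 367; with shelf thickness 18, the clear gap is 367 − 0 − 18 = 349 mm.


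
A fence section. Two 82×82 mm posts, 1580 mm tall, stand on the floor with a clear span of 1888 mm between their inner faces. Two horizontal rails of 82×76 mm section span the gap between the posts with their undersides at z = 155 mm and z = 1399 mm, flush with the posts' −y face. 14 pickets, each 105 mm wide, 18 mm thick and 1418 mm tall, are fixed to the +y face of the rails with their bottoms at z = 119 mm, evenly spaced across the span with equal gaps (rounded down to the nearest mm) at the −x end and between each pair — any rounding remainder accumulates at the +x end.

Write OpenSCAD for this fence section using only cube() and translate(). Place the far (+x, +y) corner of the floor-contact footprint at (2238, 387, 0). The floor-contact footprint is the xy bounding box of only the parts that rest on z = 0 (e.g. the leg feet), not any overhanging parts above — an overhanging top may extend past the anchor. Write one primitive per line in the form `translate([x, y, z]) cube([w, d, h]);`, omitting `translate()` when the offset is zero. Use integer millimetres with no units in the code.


translate([186, 305, 0]) cube([82, 82, 1580]);
translate([2156, 305, 0]) cube([82, 82, 1580]);
translate([268, 305, 155]) cube([1888, 82, 76]);
translate([268, 305, 1399]) cube([1888, 82, 76]);
translate([295, 387, 119]) cube([105, 18, 1418]);
translate([427, 387, 119]) cube([105, 18, 1418]);
translate([559, 387, 119]) cube([105, 18, 1418]);
translate([691, 387, 119]) cube([105, 18, 1418]);
translate([823, 387, 119]) cube([105, 18, 1418]);
translate([955, 387, 119]) cube([105, 18, 1418]);
translate([1087, 387, 119]) cube([105, 18, 1418]);
translate([1219, 387, 119]) cube([105, 18, 1418]);
translate([1351, 387, 119]) cube([105, 18, 1418]);
translate([1483, 387, 119]) cube([105, 18, 1418]);
translate([1615, 387, 119]) cube([105, 18, 1418]);
translate([1747, 387, 119]) cube([105, 18, 1418]);
translate([1879, 387, 119]) cube([105, 18, 1418]);
translate([2011, 387, 119]) cube([105, 18, 1418]);


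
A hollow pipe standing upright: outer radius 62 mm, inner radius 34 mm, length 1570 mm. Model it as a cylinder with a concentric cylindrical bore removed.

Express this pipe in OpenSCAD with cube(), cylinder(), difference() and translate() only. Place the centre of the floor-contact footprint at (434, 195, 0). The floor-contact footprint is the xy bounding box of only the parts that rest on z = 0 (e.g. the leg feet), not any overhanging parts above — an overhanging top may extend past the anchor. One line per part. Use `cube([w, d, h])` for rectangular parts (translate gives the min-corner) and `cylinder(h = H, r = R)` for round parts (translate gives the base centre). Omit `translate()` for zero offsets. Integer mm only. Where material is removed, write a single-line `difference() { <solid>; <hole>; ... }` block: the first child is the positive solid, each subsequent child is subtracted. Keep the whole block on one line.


difference() { translate([434, 195, 0]) cylinder(h = 1570, r = 62); translate([434, 195, 0]) cylinder(h = 1570, r = 34); }


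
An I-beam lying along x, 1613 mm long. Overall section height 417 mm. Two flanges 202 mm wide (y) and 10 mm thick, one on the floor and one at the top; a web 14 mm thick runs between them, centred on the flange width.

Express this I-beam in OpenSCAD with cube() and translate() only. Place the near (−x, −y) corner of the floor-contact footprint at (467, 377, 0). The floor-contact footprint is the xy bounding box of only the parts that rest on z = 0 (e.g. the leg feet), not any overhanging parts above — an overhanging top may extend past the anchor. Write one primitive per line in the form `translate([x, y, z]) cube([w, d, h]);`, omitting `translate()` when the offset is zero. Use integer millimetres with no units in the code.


translate([467, 377, 0]) cube([1613, 202, 10]);
translate([467, 471, 10]) cube([1613, 14, 397]);
translate([467, 377, 407]) cube([1613, 202, 10]);


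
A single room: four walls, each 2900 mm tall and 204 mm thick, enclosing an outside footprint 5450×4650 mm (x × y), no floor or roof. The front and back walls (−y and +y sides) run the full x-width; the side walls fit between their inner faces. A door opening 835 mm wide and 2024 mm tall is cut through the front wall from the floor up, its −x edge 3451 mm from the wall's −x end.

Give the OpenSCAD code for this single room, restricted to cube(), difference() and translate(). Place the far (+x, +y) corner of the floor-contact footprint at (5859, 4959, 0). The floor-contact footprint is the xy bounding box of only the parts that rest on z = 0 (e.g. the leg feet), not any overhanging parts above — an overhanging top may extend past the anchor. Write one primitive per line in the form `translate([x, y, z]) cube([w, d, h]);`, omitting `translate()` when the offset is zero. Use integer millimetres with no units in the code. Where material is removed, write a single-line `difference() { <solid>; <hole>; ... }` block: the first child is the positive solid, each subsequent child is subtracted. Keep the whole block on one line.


difference() { translate([409, 309, 0]) cube([5450, 204, 2900]); translate([3860, 309, 0]) cube([835, 204, 2024]); }
translate([409, 4755, 0]) cube([5450, 204, 2900]);
translate([409, 513, 0]) cube([204, 4242, 2900]);
translate([5655, 513, 0]) cube([204, 4242, 2900]);


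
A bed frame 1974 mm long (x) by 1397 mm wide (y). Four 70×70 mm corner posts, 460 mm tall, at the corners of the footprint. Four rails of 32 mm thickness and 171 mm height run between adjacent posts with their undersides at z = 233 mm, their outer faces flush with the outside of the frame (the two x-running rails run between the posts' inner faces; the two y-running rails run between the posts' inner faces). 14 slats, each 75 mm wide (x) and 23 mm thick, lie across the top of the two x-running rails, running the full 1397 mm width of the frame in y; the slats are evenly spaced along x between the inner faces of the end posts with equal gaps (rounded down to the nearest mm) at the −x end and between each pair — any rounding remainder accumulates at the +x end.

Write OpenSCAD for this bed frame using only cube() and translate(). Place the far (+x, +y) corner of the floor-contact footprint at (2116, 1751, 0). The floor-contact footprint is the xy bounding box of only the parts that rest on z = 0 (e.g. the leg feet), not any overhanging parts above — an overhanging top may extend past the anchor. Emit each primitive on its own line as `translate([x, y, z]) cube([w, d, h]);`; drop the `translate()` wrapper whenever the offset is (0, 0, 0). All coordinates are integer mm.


translate([142, 354, 0]) cube([70, 70, 460]);
translate([142, 1681, 0]) cube([70, 70, 460]);
translate([2046, 354, 0]) cube([70, 70, 460]);
translate([2046, 1681, 0]) cube([70, 70, 460]);
translate([212, 354, 233]) cube([1834, 32, 171]);
translate([212, 1719, 233]) cube([1834, 32, 171]);
translate([142, 424, 233]) cube([32, 1257, 171]);
translate([2084, 424, 233]) cube([32, 1257, 171]);
translate([264, 354, 404]) cube([75, 1397, 23]);
translate([391, 354, 404]) cube([75, 1397, 23]);
translate([518, 354, 404]) cube([75, 1397, 23]);
translate([645, 354, 404]) cube([75, 1397, 23]);
translate([772, 354, 404]) cube([75, 1397, 23]);
translate([899, 354, 404]) cube([75, 1397, 23]);
translate([1026, 354, 404]) cube([75, 1397, 23]);
translate([1153, 354, 404]) cube([75, 1397, 23]);
translate([1280, 354, 404]) cube([75, 1397, 23]);
translate([1407, 354, 404]) cube([75, 1397, 23]);
translate([1534, 354, 404]) cube([75, 1397, 23]);
translate([1661, 354, 404]) cube([75, 1397, 23]);
translate([1788, 354, 404]) cube([75, 1397, 23]);
translate([1915, 354, 404]) cube([75, 1397, 23]);


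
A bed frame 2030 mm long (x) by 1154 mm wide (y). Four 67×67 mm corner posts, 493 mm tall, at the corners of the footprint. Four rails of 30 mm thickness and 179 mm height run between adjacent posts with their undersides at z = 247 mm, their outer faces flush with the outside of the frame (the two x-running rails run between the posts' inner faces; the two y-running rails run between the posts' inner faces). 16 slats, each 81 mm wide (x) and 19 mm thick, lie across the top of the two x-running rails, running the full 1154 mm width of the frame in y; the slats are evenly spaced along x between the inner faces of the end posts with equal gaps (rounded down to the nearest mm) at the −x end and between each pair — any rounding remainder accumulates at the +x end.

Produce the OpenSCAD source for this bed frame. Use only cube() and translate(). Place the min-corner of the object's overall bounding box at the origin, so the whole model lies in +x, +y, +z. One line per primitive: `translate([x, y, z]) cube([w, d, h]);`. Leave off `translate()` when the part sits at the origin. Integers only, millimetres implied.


cube([67, 67, 493]);
translate([0, 1087, 0]) cube([67, 67, 493]);
translate([1963, 0, 0]) cube([67, 67, 493]);
translate([1963, 1087, 0]) cube([67, 67, 493]);
translate([67, 0, 247]) cube([1896, 30, 179]);
translate([67, 1124, 247]) cube([1896, 30, 179]);
translate([0, 67, 247]) cube([30, 1020, 179]);
translate([2000, 67, 247]) cube([30, 1020, 179]);
translate([102, 0, 426]) cube([81, 1154, 19]);
translate([218, 0, 426]) cube([81, 1154, 19]);
translate([334, 0, 426]) cube([81, 1154, 19]);
translate([450, 0, 426]) cube([81, 1154, 19]);
translate([566, 0, 426]) cube([81, 1154, 19]);
translate([682, 0, 426]) cube([81, 1154, 19]);
translate([798, 0, 426]) cube([81, 1154, 19]);
translate([914, 0, 426]) cube([81, 1154, 19]);
translate([1030, 0, 426]) cube([81, 1154, 19]);
translate([1146, 0, 426]) cube([81, 1154, 19]);
translate([1262, 0, 426]) cube([81, 1154, 19]);
translate([1378, 0, 426]) cube([81, 1154, 19]);
translate([1494, 0, 426]) cube([81, 1154, 19]);
translate([1610, 0, 426]) cube([81, 1154, 19]);
translate([1726, 0, 426]) cube([81, 1154, 19]);
translate([1842, 0, 426]) cube([81, 1154, 19]);


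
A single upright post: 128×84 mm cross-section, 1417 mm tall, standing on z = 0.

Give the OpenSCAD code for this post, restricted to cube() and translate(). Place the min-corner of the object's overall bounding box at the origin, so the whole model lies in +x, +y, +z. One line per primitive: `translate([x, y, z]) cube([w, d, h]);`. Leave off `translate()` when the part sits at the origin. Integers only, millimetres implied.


cube([128, 84, 1417]);


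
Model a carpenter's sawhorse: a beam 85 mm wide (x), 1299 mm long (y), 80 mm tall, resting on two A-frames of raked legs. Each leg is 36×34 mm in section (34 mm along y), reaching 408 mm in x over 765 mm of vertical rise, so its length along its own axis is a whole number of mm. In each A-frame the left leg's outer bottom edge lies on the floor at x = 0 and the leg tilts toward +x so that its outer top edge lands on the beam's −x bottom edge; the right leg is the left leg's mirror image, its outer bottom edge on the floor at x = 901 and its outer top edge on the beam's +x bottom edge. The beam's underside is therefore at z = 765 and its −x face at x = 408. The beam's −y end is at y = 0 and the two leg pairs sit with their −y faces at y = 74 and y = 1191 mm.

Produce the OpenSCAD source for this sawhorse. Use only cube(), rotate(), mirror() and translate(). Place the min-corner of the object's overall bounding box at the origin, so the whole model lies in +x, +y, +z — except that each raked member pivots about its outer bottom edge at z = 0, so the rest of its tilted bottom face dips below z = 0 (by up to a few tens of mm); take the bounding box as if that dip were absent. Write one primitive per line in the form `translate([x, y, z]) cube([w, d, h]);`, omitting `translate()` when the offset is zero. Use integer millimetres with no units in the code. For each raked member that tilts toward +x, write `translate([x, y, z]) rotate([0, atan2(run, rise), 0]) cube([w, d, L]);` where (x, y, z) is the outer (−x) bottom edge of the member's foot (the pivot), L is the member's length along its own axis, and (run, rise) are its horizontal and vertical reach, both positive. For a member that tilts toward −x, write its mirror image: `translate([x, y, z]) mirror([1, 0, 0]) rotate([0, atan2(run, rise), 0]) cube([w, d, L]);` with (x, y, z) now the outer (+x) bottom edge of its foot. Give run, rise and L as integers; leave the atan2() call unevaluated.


// leg length = √(408² + 765²) = 867
// right-leg outer foot x = 2·408 + 85 = 901
// beam min-corner = (408, 0, 765)
translate([408, 0, 765]) cube([85, 1299, 80]);
translate([0, 74, 0]) rotate([0, atan2(408, 765), 0]) cube([36, 34, 867]);
translate([901, 74, 0]) mirror([1, 0, 0]) rotate([0, atan2(408, 765), 0]) cube([36, 34, 867]);
translate([0, 1191, 0]) rotate([0, atan2(408, 765), 0]) cube([36, 34, 867]);
translate([901, 1191, 0]) mirror([1, 0, 0]) rotate([0, atan2(408, 765), 0]) cube([36, 34, 867]);


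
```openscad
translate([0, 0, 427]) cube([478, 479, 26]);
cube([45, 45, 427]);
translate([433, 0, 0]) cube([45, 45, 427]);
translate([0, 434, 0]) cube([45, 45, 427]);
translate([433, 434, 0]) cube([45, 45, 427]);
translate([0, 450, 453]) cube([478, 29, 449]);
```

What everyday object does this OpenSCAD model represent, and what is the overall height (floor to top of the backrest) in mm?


A chair. The overall height is 902 mm.

A slab on four corner posts with a tall panel at the back — a chair. The seat slab sits at z = 427 with thickness 26, and the 449 mm backrest starts at the seat top, so the overall height is 427 + 26 + 449 = 902 mm.


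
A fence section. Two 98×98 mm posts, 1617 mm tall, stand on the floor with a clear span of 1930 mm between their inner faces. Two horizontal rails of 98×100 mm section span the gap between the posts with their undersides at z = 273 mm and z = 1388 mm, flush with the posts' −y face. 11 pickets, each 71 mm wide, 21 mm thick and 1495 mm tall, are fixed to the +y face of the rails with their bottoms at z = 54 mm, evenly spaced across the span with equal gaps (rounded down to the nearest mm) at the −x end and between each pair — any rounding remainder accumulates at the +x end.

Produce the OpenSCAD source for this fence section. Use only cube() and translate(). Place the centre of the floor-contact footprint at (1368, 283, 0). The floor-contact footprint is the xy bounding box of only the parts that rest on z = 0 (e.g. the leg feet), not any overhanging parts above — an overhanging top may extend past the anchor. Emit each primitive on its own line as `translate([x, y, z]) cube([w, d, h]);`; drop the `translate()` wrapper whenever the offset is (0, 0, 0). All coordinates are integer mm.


translate([305, 234, 0]) cube([98, 98, 1617]);
translate([2333, 234, 0]) cube([98, 98, 1617]);
translate([403, 234, 273]) cube([1930, 98, 100]);
translate([403, 234, 1388]) cube([1930, 98, 100]);
translate([498, 332, 54]) cube([71, 21, 1495]);
translate([664, 332, 54]) cube([71, 21, 1495]);
translate([830, 332, 54]) cube([71, 21, 1495]);
translate([996, 332, 54]) cube([71, 21, 1495]);
translate([1162, 332, 54]) cube([71, 21, 1495]);
translate([1328, 332, 54]) cube([71, 21, 1495]);
translate([1494, 332, 54]) cube([71, 21, 1495]);
translate([1660, 332, 54]) cube([71, 21, 1495]);
translate([1826, 332, 54]) cube([71, 21, 1495]);
translate([1992, 332, 54]) cube([71, 21, 1495]);
translate([2158, 332, 54]) cube([71, 21, 1495]);


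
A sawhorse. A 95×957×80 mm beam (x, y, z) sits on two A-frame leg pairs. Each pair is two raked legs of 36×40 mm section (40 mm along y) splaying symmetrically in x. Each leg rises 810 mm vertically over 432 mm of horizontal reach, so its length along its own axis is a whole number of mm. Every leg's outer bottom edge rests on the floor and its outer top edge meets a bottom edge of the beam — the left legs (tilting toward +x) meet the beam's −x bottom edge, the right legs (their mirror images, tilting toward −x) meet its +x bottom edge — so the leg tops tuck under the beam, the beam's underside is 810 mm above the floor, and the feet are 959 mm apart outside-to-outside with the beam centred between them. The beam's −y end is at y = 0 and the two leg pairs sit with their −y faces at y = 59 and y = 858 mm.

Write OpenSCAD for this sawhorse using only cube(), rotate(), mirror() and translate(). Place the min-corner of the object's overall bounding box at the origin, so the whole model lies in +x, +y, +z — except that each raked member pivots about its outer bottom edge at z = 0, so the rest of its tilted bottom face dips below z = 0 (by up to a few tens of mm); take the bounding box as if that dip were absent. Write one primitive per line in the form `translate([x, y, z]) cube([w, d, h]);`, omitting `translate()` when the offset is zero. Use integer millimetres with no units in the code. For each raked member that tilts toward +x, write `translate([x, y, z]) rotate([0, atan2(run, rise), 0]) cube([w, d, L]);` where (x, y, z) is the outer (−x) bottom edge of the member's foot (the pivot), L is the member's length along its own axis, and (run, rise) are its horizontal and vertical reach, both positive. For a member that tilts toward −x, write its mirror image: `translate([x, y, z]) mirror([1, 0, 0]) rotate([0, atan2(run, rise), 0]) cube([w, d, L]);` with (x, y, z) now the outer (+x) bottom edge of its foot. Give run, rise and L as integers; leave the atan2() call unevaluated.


translate([432, 0, 810]) cube([95, 957, 80]);
translate([0, 59, 0]) rotate([0, atan2(432, 810), 0]) cube([36, 40, 918]);
translate([959, 59, 0]) mirror([1, 0, 0]) rotate([0, atan2(432, 810), 0]) cube([36, 40, 918]);
translate([0, 858, 0]) rotate([0, atan2(432, 810), 0]) cube([36, 40, 918]);
translate([959, 858, 0]) mirror([1, 0, 0]) rotate([0, atan2(432, 810), 0]) cube([36, 40, 918]);
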